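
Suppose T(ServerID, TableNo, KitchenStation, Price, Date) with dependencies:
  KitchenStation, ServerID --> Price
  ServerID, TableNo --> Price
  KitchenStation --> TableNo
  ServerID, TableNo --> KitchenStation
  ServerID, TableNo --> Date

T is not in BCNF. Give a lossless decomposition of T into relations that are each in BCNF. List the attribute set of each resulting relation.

Candidate keys of the original relation: {KitchenStation, ServerID}, {ServerID, TableNo}.
In {Date, KitchenStation, Price, ServerID, TableNo}, {KitchenStation} is not a superkey ({KitchenStation}⁺ restricted to this set is {KitchenStation, TableNo}), so split on KitchenStation --> TableNo into {KitchenStation, TableNo} and {Date, KitchenStation, Price, ServerID}.
{KitchenStation, TableNo} is in BCNF.
{Date, KitchenStation, Price, ServerID} is in BCNF.

{Date, KitchenStation, Price, ServerID}; {KitchenStation, TableNo}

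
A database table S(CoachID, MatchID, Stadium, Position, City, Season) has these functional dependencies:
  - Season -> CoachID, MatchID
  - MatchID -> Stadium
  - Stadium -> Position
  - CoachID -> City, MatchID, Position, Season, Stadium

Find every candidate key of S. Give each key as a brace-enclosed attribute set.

{CoachID} is a candidate key since {CoachID}⁺ = {City, CoachID, MatchID, Position, Season, Stadium} covers every attribute.
{Season} is a candidate key since {Season}⁺ = {City, CoachID, MatchID, Position, Season, Stadium} covers every attribute.
Any other superkey properly contains one of these, so there are no further candidate keys.

{CoachID}, {Season}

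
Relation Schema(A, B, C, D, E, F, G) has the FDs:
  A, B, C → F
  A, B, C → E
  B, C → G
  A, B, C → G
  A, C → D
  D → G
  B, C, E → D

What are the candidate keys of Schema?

No FD produces {A, B, C}, so they must be in every candidate key.
{A, B, C}⁺ = {A, B, C, D, E, F, G}, which is every attribute, so {A, B, C} is a candidate key.
Every other attribute set either contains this one or has a smaller closure.

{A, B, C}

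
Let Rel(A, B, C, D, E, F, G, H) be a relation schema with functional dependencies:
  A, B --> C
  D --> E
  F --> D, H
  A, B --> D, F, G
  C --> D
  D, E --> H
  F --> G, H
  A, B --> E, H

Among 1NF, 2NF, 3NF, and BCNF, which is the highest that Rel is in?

Candidate key: {A, B}. Prime attributes: {A, B}.
For D --> E we have {D}⁺ = {D, E, H}; {D} is not a superkey, so BCNF fails.
D --> E determines the non-prime attribute {E} from a non-superkey — 3NF is violated.
No non-prime attribute depends on a proper subset of any candidate key, so 2NF holds.

2NF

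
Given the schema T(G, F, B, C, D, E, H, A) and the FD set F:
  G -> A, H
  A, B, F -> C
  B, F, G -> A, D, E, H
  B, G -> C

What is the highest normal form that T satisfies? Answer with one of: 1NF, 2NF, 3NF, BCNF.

Candidate key: {B, F, G}. Prime attributes: {B, F, G}.
G -> A, H breaks BCNF: {G}⁺ = {A, G, H}, so {G} is not a superkey.
Because {A, H} are non-prime and the left side of G -> A, H is not a superkey, the relation is not in 3NF.
{G} is a proper subset of the key {B, F, G}, and {G}⁺ contains the non-prime attributes {A, H} — a partial dependency, so 2NF is violated.

1NF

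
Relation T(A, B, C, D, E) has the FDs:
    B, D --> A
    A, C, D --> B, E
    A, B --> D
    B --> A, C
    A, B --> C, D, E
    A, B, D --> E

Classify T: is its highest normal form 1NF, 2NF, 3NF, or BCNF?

BCNF

Candidate keys: {A, C, D}, {B}. Prime attributes: {A, B, C, D}.
Each dependency's left side is a superkey — BCNF holds.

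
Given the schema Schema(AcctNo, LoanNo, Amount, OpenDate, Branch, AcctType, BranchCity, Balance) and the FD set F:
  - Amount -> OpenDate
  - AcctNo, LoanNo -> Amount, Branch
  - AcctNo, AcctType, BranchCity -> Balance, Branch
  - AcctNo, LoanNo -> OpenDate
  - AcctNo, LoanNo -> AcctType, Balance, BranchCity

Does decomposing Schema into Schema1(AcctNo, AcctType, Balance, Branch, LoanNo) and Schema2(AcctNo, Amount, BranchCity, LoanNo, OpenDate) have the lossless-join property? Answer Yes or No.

Yes

The shared attributes are {AcctNo, LoanNo} and {AcctNo, LoanNo}⁺ = {AcctNo, AcctType, Amount, Balance, Branch, BranchCity, LoanNo, OpenDate}.
Since Schema1 ⊆ {AcctNo, AcctType, Amount, Balance, Branch, BranchCity, LoanNo, OpenDate}, the intersection is a superkey of Schema1; the decomposition is lossless.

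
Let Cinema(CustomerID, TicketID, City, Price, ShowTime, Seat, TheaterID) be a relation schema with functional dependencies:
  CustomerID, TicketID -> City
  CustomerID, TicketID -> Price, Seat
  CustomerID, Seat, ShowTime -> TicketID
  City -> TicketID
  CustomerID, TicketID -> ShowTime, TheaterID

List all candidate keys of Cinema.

{City, CustomerID}, {CustomerID, Seat, ShowTime}, {CustomerID, TicketID}

{CustomerID} never appears on the right of any FD, so every key must include it.
Closure of {City, CustomerID} is {City, CustomerID, Price, Seat, ShowTime, TheaterID, TicketID}, the whole schema; {City, CustomerID} is a candidate key.
Closure of {CustomerID, TicketID} is {City, CustomerID, Price, Seat, ShowTime, TheaterID, TicketID}, the whole schema; {CustomerID, TicketID} is a candidate key.
Closure of {CustomerID, Seat, ShowTime} is {City, CustomerID, Price, Seat, ShowTime, TheaterID, TicketID}, the whole schema; {CustomerID, Seat, ShowTime} is a candidate key.
These are minimal and exhaustive — every other superkey contains one of them.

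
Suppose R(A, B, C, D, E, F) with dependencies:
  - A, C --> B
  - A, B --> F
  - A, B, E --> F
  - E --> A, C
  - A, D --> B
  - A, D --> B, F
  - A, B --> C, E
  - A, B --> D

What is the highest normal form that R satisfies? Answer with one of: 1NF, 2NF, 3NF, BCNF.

BCNF

Candidate keys: {A, B}, {A, C}, {A, D}, {E}. Prime attributes: {A, B, C, D, E}.
The left-hand side of every FD is a superkey, so BCNF is satisfied.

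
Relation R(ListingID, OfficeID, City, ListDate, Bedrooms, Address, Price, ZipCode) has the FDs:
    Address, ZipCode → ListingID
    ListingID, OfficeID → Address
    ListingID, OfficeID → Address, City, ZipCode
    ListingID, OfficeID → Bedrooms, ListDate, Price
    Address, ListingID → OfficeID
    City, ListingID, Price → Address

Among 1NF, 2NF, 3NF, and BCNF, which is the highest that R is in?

Candidate keys: {Address, ListingID}, {Address, ZipCode}, {City, ListingID, Price}, {ListingID, OfficeID}. Prime attributes: {Address, City, ListingID, OfficeID, Price, ZipCode}.
The left-hand side of every FD is a superkey, so BCNF is satisfied.

BCNF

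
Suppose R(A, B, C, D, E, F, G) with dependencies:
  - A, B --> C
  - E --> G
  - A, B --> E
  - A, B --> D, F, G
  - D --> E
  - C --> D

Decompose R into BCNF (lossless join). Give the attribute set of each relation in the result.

Candidate key of the original relation: {A, B}.
Within {A, B, C, D, E, F, G}: {E}⁺ ∩ {A, B, C, D, E, F, G} = {E, G}, not the whole set, so E --> G violates BCNF; decompose into {E, G} and {A, B, C, D, E, F}.
{E, G}: every determinant is a superkey — BCNF.
Within {A, B, C, D, E, F}: {D}⁺ ∩ {A, B, C, D, E, F} = {D, E}, not the whole set, so D --> E violates BCNF; decompose into {D, E} and {A, B, C, D, F}.
{D, E}: every determinant is a superkey — BCNF.
Within {A, B, C, D, F}: {C}⁺ ∩ {A, B, C, D, F} = {C, D}, not the whole set, so C --> D violates BCNF; decompose into {C, D} and {A, B, C, F}.
{C, D}: every determinant is a superkey — BCNF.
{A, B, C, F}: every determinant is a superkey — BCNF.

{A, B, C, F}; {C, D}; {D, E}; {E, G}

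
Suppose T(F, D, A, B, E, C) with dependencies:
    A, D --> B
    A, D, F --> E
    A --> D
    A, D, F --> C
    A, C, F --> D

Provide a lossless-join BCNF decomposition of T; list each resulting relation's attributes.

Candidate key of the original relation: {A, F}.
{A, B, C, D, E, F}: {A, D} determines {A, B, D} here but is not a superkey — split on A, D --> B, giving {A, B, D} and {A, C, D, E, F}.
{A, B, D} is in BCNF.
{A, C, D, E, F}: {A} determines {A, D} here but is not a superkey — split on A --> D, giving {A, D} and {A, C, E, F}.
{A, D} is in BCNF.
{A, C, E, F} is in BCNF.

{A, B, D}; {A, C, E, F}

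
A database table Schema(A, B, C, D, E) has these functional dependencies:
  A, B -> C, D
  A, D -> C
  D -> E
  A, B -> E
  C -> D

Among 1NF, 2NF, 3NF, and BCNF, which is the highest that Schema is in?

2NF

Candidate key: {A, B}. Prime attributes: {A, B}.
For A, D -> C we have {A, D}⁺ = {A, C, D, E}; {A, D} is not a superkey, so BCNF fails.
A, D -> C has non-prime {C} on the right and a non-superkey on the left, so 3NF fails.
No non-prime attribute depends on a proper subset of any candidate key, so 2NF holds.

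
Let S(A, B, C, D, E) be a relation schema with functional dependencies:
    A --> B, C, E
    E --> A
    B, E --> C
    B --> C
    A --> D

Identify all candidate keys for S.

Closure of {A} is {A, B, C, D, E}, the whole schema; {A} is a candidate key.
Closure of {E} is {A, B, C, D, E}, the whole schema; {E} is a candidate key.
These are minimal and exhaustive — every other superkey contains one of them.

{A}, {E}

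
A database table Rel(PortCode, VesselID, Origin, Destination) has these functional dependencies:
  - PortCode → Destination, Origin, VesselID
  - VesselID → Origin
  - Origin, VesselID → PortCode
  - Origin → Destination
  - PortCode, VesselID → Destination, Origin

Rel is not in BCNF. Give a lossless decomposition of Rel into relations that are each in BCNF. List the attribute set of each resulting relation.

{Destination, Origin}; {Origin, PortCode, VesselID}

Candidate keys of the original relation: {PortCode}, {VesselID}.
Within {Destination, Origin, PortCode, VesselID}: {Origin}⁺ ∩ {Destination, Origin, PortCode, VesselID} = {Destination, Origin}, not the whole set, so Origin → Destination violates BCNF; decompose into {Destination, Origin} and {Origin, PortCode, VesselID}.
{Destination, Origin} is in BCNF.
{Origin, PortCode, VesselID} is in BCNF.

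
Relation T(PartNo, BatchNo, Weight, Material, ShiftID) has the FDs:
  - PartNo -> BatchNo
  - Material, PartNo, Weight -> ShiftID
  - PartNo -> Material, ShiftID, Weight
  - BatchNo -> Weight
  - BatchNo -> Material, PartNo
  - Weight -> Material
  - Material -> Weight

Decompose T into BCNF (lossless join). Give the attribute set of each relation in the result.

{BatchNo, PartNo, ShiftID, Weight}; {Material, Weight}

Candidate keys of the original relation: {BatchNo}, {PartNo}.
In {BatchNo, Material, PartNo, ShiftID, Weight}, {Weight} is not a superkey ({Weight}⁺ restricted to this set is {Material, Weight}), so split on Weight -> Material into {Material, Weight} and {BatchNo, PartNo, ShiftID, Weight}.
{Material, Weight}: every determinant is a superkey — BCNF.
{BatchNo, PartNo, ShiftID, Weight}: every determinant is a superkey — BCNF.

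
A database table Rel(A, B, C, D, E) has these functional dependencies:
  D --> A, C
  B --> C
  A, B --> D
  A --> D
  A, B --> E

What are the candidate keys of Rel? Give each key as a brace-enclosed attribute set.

{A, B}, {B, D}

No FD produces {B}, so it must be in every candidate key.
{A, B}⁺ = {A, B, C, D, E}, which is every attribute, so {A, B} is a candidate key.
{B, D}⁺ = {A, B, C, D, E}, which is every attribute, so {B, D} is a candidate key.
Any other superkey properly contains one of these, so there are no further candidate keys.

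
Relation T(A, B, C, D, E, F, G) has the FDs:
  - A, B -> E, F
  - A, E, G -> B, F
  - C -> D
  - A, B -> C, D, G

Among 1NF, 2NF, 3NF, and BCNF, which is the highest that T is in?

2NF

Candidate keys: {A, B}, {A, E, G}. Prime attributes: {A, B, E, G}.
For C -> D we have {C}⁺ = {C, D}; {C} is not a superkey, so BCNF fails.
C -> D determines the non-prime attribute {D} from a non-superkey — 3NF is violated.
No proper subset of a key has a non-prime attribute in its closure, so there is no partial dependency; 2NF holds.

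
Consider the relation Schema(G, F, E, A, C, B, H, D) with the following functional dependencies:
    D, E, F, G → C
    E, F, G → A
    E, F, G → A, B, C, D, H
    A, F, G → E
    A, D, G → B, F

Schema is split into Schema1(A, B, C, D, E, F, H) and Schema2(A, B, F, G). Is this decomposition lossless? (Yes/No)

Common attributes: {A, B, F}; their closure is {A, B, F}.
The closure covers neither Schema1 nor Schema2 entirely; the join is not lossless.

No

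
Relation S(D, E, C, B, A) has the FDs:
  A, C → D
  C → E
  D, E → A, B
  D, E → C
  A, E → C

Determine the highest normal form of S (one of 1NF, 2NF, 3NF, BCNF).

Candidate keys: {A, C}, {A, E}, {C, D}, {D, E}. Prime attributes: {A, C, D, E}.
C → E: {C}⁺ = {C, E}, which is not all of the attributes, so the left side is not a superkey — BCNF is violated.
Its right-hand attributes {E} are all prime, as are those of every other non-superkey FD — the relation is in 3NF.

3NF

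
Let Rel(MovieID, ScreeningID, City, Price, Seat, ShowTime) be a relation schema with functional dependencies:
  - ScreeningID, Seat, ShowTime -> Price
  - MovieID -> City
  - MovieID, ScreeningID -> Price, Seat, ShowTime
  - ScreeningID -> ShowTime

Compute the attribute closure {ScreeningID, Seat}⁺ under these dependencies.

{Price, ScreeningID, Seat, ShowTime}

Start with {ScreeningID, Seat}.
ScreeningID -> ShowTime applies; add {ShowTime} → now {ScreeningID, Seat, ShowTime}.
ScreeningID, Seat, ShowTime -> Price applies; add {Price} → now {Price, ScreeningID, Seat, ShowTime}.
No further FD applies.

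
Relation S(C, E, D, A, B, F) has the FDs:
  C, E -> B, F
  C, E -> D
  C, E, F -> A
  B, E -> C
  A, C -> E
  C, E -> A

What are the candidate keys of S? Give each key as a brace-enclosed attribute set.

Closure of {A, C} is {A, B, C, D, E, F}, the whole schema; {A, C} is a candidate key.
Closure of {B, E} is {A, B, C, D, E, F}, the whole schema; {B, E} is a candidate key.
Closure of {C, E} is {A, B, C, D, E, F}, the whole schema; {C, E} is a candidate key.
No proper subset of any of these is a key, and no other minimal superkey exists.

{A, C}, {B, E}, {C, E}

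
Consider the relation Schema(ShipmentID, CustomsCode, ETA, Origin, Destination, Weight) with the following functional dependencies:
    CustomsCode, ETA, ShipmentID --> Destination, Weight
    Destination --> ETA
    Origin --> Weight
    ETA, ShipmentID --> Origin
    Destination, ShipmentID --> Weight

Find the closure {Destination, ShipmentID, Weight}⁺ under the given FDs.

{Destination, ETA, Origin, ShipmentID, Weight}

Start with {Destination, ShipmentID, Weight}.
Destination --> ETA applies; add {ETA} → now {Destination, ETA, ShipmentID, Weight}.
ETA, ShipmentID --> Origin applies; add {Origin} → now {Destination, ETA, Origin, ShipmentID, Weight}.
No further FD applies.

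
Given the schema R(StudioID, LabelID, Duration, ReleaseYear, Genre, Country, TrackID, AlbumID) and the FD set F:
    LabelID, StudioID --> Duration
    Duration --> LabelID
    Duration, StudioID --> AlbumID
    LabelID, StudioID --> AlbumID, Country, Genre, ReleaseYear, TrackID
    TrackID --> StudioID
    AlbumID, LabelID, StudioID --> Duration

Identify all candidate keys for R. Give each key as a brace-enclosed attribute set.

Closure of {Duration, StudioID} is {AlbumID, Country, Duration, Genre, LabelID, ReleaseYear, StudioID, TrackID}, the whole schema; {Duration, StudioID} is a candidate key.
Closure of {Duration, TrackID} is {AlbumID, Country, Duration, Genre, LabelID, ReleaseYear, StudioID, TrackID}, the whole schema; {Duration, TrackID} is a candidate key.
Closure of {LabelID, StudioID} is {AlbumID, Country, Duration, Genre, LabelID, ReleaseYear, StudioID, TrackID}, the whole schema; {LabelID, StudioID} is a candidate key.
Closure of {LabelID, TrackID} is {AlbumID, Country, Duration, Genre, LabelID, ReleaseYear, StudioID, TrackID}, the whole schema; {LabelID, TrackID} is a candidate key.
No proper subset of any of these is a key, and no other minimal superkey exists.

{Duration, StudioID}, {Duration, TrackID}, {LabelID, StudioID}, {LabelID, TrackID}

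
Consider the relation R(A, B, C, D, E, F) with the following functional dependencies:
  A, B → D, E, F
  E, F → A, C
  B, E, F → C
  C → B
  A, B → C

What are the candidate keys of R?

Closure of {A, B} is {A, B, C, D, E, F}, the whole schema; {A, B} is a candidate key.
Closure of {A, C} is {A, B, C, D, E, F}, the whole schema; {A, C} is a candidate key.
Closure of {E, F} is {A, B, C, D, E, F}, the whole schema; {E, F} is a candidate key.
Any other superkey properly contains one of these, so there are no further candidate keys.

{A, B}, {A, C}, {E, F}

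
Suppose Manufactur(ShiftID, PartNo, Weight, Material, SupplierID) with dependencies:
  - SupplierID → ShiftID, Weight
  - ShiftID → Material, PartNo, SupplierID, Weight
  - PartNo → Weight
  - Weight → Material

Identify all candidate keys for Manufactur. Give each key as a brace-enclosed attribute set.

{ShiftID}, {SupplierID}

{ShiftID} is a candidate key since {ShiftID}⁺ = {Material, PartNo, ShiftID, SupplierID, Weight} covers every attribute.
{SupplierID} is a candidate key since {SupplierID}⁺ = {Material, PartNo, ShiftID, SupplierID, Weight} covers every attribute.
Any other superkey properly contains one of these, so there are no further candidate keys.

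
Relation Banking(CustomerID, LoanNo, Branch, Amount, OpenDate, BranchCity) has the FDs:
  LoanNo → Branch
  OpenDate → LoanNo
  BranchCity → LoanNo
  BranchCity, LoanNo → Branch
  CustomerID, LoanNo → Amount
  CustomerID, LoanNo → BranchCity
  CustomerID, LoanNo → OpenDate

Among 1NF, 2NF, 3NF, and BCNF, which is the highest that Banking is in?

Candidate keys: {BranchCity, CustomerID}, {CustomerID, LoanNo}, {CustomerID, OpenDate}. Prime attributes: {BranchCity, CustomerID, LoanNo, OpenDate}.
LoanNo → Branch: {LoanNo}⁺ = {Branch, LoanNo}, which is not all of the attributes, so the left side is not a superkey — BCNF is violated.
LoanNo → Branch has non-prime {Branch} on the right and a non-superkey on the left, so 3NF fails.
Since {BranchCity} ⊂ {BranchCity, CustomerID} and {BranchCity}⁺ ⊇ {Branch} with {Branch} non-prime, there is a partial dependency; 2NF fails.

1NF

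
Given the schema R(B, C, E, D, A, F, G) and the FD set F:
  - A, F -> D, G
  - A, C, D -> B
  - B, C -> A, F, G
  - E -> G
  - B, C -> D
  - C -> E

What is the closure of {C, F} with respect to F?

{C, E, F, G}

Start with {C, F}.
C -> E applies; add {E} → now {C, E, F}.
E -> G applies; add {G} → now {C, E, F, G}.
No further FD applies.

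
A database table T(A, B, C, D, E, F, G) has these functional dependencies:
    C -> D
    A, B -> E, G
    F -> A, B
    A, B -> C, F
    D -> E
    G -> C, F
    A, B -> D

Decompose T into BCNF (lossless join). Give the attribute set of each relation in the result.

Candidate keys of the original relation: {A, B}, {F}, {G}.
In {A, B, C, D, E, F, G}, {C} is not a superkey ({C}⁺ restricted to this set is {C, D, E}), so split on C -> D, E into {C, D, E} and {A, B, C, F, G}.
In {C, D, E}, {D} is not a superkey ({D}⁺ restricted to this set is {D, E}), so split on D -> E into {D, E} and {C, D}.
{D, E}: every determinant is a superkey — BCNF.
{C, D}: every determinant is a superkey — BCNF.
{A, B, C, F, G}: every determinant is a superkey — BCNF.

{A, B, C, F, G}; {C, D}; {D, E}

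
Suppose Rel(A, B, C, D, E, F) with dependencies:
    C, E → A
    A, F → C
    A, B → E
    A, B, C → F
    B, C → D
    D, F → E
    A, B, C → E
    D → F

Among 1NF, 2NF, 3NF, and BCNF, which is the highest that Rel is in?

1NF

Candidate keys: {A, B, D}, {A, B, F}, {B, C}. Prime attributes: {A, B, C, D, F}.
C, E → A breaks BCNF: {C, E}⁺ = {A, C, E}, so {C, E} is not a superkey.
Because {E} is non-prime and the left side of A, B → E is not a superkey, the relation is not in 3NF.
Since {D} ⊂ {A, B, D} and {D}⁺ ⊇ {E} with {E} non-prime, there is a partial dependency; 2NF fails.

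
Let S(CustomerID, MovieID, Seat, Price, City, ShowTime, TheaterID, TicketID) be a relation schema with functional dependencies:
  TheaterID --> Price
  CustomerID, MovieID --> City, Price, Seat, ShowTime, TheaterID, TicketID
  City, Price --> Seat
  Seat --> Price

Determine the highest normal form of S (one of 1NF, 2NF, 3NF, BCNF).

Candidate key: {CustomerID, MovieID}. Prime attributes: {CustomerID, MovieID}.
TheaterID --> Price breaks BCNF: {TheaterID}⁺ = {Price, TheaterID}, so {TheaterID} is not a superkey.
Because {Price} is non-prime and the left side of TheaterID --> Price is not a superkey, the relation is not in 3NF.
No non-prime attribute depends on a proper subset of any candidate key, so 2NF holds.

2NF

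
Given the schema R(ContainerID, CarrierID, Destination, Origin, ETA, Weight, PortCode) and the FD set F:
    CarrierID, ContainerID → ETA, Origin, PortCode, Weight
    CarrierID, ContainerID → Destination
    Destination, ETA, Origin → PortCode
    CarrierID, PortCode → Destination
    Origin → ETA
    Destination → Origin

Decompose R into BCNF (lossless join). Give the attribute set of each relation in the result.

Candidate key of the original relation: {CarrierID, ContainerID}.
Within {CarrierID, ContainerID, Destination, ETA, Origin, PortCode, Weight}: {Destination, ETA, Origin}⁺ ∩ {CarrierID, ContainerID, Destination, ETA, Origin, PortCode, Weight} = {Destination, ETA, Origin, PortCode}, not the whole set, so Destination, ETA, Origin → PortCode violates BCNF; decompose into {Destination, ETA, Origin, PortCode} and {CarrierID, ContainerID, Destination, ETA, Origin, Weight}.
Within {Destination, ETA, Origin, PortCode}: {Origin}⁺ ∩ {Destination, ETA, Origin, PortCode} = {ETA, Origin}, not the whole set, so Origin → ETA violates BCNF; decompose into {ETA, Origin} and {Destination, Origin, PortCode}.
{ETA, Origin} is in BCNF.
{Destination, Origin, PortCode} is in BCNF.
Within {CarrierID, ContainerID, Destination, ETA, Origin, Weight}: {Origin}⁺ ∩ {CarrierID, ContainerID, Destination, ETA, Origin, Weight} = {ETA, Origin}, not the whole set, so Origin → ETA violates BCNF; decompose into {ETA, Origin} and {CarrierID, ContainerID, Destination, Origin, Weight}.
{ETA, Origin} is in BCNF.
Within {CarrierID, ContainerID, Destination, Origin, Weight}: {Destination}⁺ ∩ {CarrierID, ContainerID, Destination, Origin, Weight} = {Destination, Origin}, not the whole set, so Destination → Origin violates BCNF; decompose into {Destination, Origin} and {CarrierID, ContainerID, Destination, Weight}.
{Destination, Origin} is in BCNF.
{CarrierID, ContainerID, Destination, Weight} is in BCNF.

{CarrierID, ContainerID, Destination, Weight}; {Destination, Origin, PortCode}; {ETA, Origin}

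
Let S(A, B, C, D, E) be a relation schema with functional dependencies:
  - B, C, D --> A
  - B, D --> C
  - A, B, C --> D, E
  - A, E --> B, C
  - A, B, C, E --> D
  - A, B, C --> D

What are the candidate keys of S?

Closure of {A, E} is {A, B, C, D, E}, the whole schema; {A, E} is a candidate key.
Closure of {B, D} is {A, B, C, D, E}, the whole schema; {B, D} is a candidate key.
Closure of {A, B, C} is {A, B, C, D, E}, the whole schema; {A, B, C} is a candidate key.
No proper subset of any of these is a key, and no other minimal superkey exists.

{A, B, C}, {A, E}, {B, D}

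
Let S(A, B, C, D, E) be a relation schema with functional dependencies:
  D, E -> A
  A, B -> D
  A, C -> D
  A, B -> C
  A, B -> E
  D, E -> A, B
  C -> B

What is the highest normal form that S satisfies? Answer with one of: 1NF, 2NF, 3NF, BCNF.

3NF

Candidate keys: {A, B}, {A, C}, {D, E}. Prime attributes: {A, B, C, D, E}.
C -> B breaks BCNF: {C}⁺ = {B, C}, so {C} is not a superkey.
But every attribute on its right side ({B}) is prime, and the same holds for every other non-superkey FD, so 3NF still holds.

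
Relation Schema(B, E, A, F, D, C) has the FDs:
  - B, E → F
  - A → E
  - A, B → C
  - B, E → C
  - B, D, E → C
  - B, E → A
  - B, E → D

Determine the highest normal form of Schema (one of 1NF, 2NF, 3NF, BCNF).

3NF

Candidate keys: {A, B}, {B, E}. Prime attributes: {A, B, E}.
For A → E we have {A}⁺ = {A, E}; {A} is not a superkey, so BCNF fails.
Its right-hand attributes {E} are all prime, as are those of every other non-superkey FD — the relation is in 3NF.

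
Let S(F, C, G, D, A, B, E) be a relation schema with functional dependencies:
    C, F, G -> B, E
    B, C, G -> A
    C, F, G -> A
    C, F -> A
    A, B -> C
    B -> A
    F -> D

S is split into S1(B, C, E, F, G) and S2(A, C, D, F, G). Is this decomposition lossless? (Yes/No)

S1 ∩ S2 = {C, F, G}; its closure under F is {A, B, C, D, E, F, G}.
This includes all of S1, so the common attributes are a superkey of S1 — the join is lossless.

Yes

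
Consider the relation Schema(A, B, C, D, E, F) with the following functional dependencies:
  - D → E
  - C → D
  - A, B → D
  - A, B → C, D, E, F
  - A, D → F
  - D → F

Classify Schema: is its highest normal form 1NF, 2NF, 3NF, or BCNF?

Candidate key: {A, B}. Prime attributes: {A, B}.
D → E: {D}⁺ = {D, E, F}, which is not all of the attributes, so the left side is not a superkey — BCNF is violated.
D → E has non-prime {E} on the right and a non-superkey on the left, so 3NF fails.
Checking every proper subset of each key, none determines a non-prime attribute — 2NF is satisfied.

2NF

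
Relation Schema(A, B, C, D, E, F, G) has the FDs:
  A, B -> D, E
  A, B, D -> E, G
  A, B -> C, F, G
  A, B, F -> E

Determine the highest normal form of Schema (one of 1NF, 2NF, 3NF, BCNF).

Candidate key: {A, B}. Prime attributes: {A, B}.
Every FD has a superkey on the left, so the relation is in BCNF.

BCNF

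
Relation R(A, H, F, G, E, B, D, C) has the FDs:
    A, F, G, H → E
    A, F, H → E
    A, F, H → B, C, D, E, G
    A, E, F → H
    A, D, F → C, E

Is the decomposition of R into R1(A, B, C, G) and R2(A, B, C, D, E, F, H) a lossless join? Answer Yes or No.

No

Common attributes: {A, B, C}; their closure is {A, B, C}.
Neither R1 nor R2 is contained in that closure, so the decomposition is lossy.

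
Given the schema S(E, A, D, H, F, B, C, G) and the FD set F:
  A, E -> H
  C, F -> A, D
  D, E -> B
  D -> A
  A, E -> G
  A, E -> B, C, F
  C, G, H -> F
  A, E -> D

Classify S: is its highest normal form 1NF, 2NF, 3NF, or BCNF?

3NF

Candidate keys: {A, E}, {C, E, F}, {C, E, G, H}, {D, E}. Prime attributes: {A, C, D, E, F, G, H}.
For C, F -> A, D we have {C, F}⁺ = {A, C, D, F}; {C, F} is not a superkey, so BCNF fails.
Its right-hand attributes {A, D} are all prime, as are those of every other non-superkey FD — the relation is in 3NF.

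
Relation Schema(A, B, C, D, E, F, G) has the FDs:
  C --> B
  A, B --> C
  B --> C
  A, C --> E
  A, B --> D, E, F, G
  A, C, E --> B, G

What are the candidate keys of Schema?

No FD produces {A}, so it must be in every candidate key.
{A, B}⁺ = {A, B, C, D, E, F, G} — all of the relation — so {A, B} is a candidate key.
{A, C}⁺ = {A, B, C, D, E, F, G} — all of the relation — so {A, C} is a candidate key.
Any other superkey properly contains one of these, so there are no further candidate keys.

{A, B}, {A, C}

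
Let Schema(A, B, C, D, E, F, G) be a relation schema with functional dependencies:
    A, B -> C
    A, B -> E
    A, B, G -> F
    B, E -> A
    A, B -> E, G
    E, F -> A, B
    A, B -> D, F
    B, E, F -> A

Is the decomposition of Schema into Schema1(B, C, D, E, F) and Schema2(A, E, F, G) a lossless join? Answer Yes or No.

The shared attributes are {E, F} and {E, F}⁺ = {A, B, C, D, E, F, G}.
Schema1 is contained in that closure, so Schema1 ∩ Schema2 -> Schema1 holds and the join is lossless.

Yes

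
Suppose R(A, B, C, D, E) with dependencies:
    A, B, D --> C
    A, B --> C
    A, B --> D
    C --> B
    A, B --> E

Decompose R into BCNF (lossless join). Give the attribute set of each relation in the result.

{A, C, D, E}; {B, C}

Candidate keys of the original relation: {A, B}, {A, C}.
{A, B, C, D, E}: {C} determines {B, C} here but is not a superkey — split on C --> B, giving {B, C} and {A, C, D, E}.
{B, C} has no BCNF violation.
{A, C, D, E} has no BCNF violation.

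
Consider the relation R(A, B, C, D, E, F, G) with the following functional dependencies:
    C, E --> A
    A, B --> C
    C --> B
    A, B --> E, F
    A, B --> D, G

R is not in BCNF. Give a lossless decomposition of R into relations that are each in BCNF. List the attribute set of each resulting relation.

Candidate keys of the original relation: {A, B}, {A, C}, {C, E}.
{A, B, C, D, E, F, G}: {C} determines {B, C} here but is not a superkey — split on C --> B, giving {B, C} and {A, C, D, E, F, G}.
{B, C} is in BCNF.
{A, C, D, E, F, G} is in BCNF.

{A, C, D, E, F, G}; {B, C}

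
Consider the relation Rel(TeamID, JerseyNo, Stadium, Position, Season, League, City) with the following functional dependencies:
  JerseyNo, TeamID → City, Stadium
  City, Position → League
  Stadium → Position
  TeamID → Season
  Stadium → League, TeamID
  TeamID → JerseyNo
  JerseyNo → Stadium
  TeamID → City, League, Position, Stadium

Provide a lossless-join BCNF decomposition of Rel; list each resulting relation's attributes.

{City, JerseyNo, Position, Season, Stadium, TeamID}; {City, League, Position}

Candidate keys of the original relation: {JerseyNo}, {Stadium}, {TeamID}.
{City, JerseyNo, League, Position, Season, Stadium, TeamID}: {City, Position} determines {City, League, Position} here but is not a superkey — split on City, Position → League, giving {City, League, Position} and {City, JerseyNo, Position, Season, Stadium, TeamID}.
{City, League, Position}: every determinant is a superkey — BCNF.
{City, JerseyNo, Position, Season, Stadium, TeamID}: every determinant is a superkey — BCNF.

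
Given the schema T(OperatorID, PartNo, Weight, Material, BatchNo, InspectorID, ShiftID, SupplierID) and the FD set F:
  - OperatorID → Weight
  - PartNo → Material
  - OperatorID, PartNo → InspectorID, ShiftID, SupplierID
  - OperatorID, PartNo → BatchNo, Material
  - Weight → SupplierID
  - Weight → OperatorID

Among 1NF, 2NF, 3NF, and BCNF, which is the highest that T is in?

1NF

Candidate keys: {OperatorID, PartNo}, {PartNo, Weight}. Prime attributes: {OperatorID, PartNo, Weight}.
OperatorID → Weight breaks BCNF: {OperatorID}⁺ = {OperatorID, SupplierID, Weight}, so {OperatorID} is not a superkey.
PartNo → Material determines the non-prime attribute {Material} from a non-superkey — 3NF is violated.
{OperatorID} is a proper subset of the key {OperatorID, PartNo}, and {OperatorID}⁺ contains the non-prime attribute {SupplierID} — a partial dependency, so 2NF is violated.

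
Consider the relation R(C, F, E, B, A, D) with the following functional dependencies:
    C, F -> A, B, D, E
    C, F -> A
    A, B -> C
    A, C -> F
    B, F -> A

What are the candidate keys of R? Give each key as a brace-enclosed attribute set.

Closure of {A, B} is {A, B, C, D, E, F}, the whole schema; {A, B} is a candidate key.
Closure of {A, C} is {A, B, C, D, E, F}, the whole schema; {A, C} is a candidate key.
Closure of {B, F} is {A, B, C, D, E, F}, the whole schema; {B, F} is a candidate key.
Closure of {C, F} is {A, B, C, D, E, F}, the whole schema; {C, F} is a candidate key.
No proper subset of any of these is a key, and no other minimal superkey exists.

{A, B}, {A, C}, {B, F}, {C, F}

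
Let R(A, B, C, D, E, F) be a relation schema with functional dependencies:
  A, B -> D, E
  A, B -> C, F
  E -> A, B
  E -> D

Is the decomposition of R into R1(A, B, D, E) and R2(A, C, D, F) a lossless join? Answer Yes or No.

No

R1 ∩ R2 = {A, D}; its closure under F is {A, D}.
The closure covers neither R1 nor R2 entirely; the join is not lossless.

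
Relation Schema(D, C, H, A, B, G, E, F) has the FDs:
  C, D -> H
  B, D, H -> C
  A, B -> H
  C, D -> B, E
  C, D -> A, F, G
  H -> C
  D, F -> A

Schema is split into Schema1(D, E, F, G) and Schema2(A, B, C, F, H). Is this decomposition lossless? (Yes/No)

No

Common attributes: {F}; their closure is {F}.
Schema1 ⊄ {F} and Schema2 ⊄ {F}, so the split is lossy.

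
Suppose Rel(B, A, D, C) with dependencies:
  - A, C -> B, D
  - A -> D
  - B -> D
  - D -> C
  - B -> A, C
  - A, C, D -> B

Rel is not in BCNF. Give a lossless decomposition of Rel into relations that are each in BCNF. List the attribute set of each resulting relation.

Candidate keys of the original relation: {A}, {B}.
{A, B, C, D}: {D} determines {C, D} here but is not a superkey — split on D -> C, giving {C, D} and {A, B, D}.
{C, D}: every determinant is a superkey — BCNF.
{A, B, D}: every determinant is a superkey — BCNF.

{A, B, D}; {C, D}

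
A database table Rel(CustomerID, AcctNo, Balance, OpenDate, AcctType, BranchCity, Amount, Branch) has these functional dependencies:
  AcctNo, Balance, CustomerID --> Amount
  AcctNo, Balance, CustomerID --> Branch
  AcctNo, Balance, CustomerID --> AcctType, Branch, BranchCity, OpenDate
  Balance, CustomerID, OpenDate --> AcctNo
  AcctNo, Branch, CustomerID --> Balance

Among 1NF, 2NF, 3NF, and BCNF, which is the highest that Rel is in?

BCNF

Candidate keys: {AcctNo, Balance, CustomerID}, {AcctNo, Branch, CustomerID}, {Balance, CustomerID, OpenDate}. Prime attributes: {AcctNo, Balance, Branch, CustomerID, OpenDate}.
The left-hand side of every FD is a superkey, so BCNF is satisfied.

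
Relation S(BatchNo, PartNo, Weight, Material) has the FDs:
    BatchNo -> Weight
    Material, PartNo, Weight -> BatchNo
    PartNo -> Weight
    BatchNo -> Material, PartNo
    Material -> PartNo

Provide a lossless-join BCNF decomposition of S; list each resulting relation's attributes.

Candidate keys of the original relation: {BatchNo}, {Material}.
{BatchNo, Material, PartNo, Weight}: {PartNo} determines {PartNo, Weight} here but is not a superkey — split on PartNo -> Weight, giving {PartNo, Weight} and {BatchNo, Material, PartNo}.
{PartNo, Weight}: every determinant is a superkey — BCNF.
{BatchNo, Material, PartNo}: every determinant is a superkey — BCNF.

{BatchNo, Material, PartNo}; {PartNo, Weight}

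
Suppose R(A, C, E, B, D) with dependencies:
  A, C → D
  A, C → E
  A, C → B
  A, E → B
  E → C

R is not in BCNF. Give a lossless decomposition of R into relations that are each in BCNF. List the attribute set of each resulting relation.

{A, B, D, E}; {C, E}

Candidate keys of the original relation: {A, C}, {A, E}.
Within {A, B, C, D, E}: {E}⁺ ∩ {A, B, C, D, E} = {C, E}, not the whole set, so E → C violates BCNF; decompose into {C, E} and {A, B, D, E}.
{C, E}: every determinant is a superkey — BCNF.
{A, B, D, E}: every determinant is a superkey — BCNF.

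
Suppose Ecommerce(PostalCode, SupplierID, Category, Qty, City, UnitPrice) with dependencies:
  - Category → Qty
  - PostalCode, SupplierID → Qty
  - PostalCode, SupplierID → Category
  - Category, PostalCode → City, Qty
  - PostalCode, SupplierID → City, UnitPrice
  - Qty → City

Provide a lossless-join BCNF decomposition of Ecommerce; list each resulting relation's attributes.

{Category, PostalCode, SupplierID, UnitPrice}; {Category, Qty}; {City, Qty}

Candidate key of the original relation: {PostalCode, SupplierID}.
{Category, City, PostalCode, Qty, SupplierID, UnitPrice}: {Category} determines {Category, City, Qty} here but is not a superkey — split on Category → City, Qty, giving {Category, City, Qty} and {Category, PostalCode, SupplierID, UnitPrice}.
{Category, City, Qty}: {Qty} determines {City, Qty} here but is not a superkey — split on Qty → City, giving {City, Qty} and {Category, Qty}.
{City, Qty} has no BCNF violation.
{Category, Qty} has no BCNF violation.
{Category, PostalCode, SupplierID, UnitPrice} has no BCNF violation.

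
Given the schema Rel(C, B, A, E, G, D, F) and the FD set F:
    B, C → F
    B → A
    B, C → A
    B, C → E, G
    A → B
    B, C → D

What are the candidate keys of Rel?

{A, C}, {B, C}

Attributes never on any right-hand side: {C} — every candidate key must contain it.
{A, C}⁺ = {A, B, C, D, E, F, G} — all of the relation — so {A, C} is a candidate key.
{B, C}⁺ = {A, B, C, D, E, F, G} — all of the relation — so {B, C} is a candidate key.
These are minimal and exhaustive — every other superkey contains one of them.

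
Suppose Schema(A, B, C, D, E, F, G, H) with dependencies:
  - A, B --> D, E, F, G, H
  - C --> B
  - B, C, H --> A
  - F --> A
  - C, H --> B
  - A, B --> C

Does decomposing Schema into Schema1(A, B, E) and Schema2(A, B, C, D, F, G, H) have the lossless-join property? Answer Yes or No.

Yes

Common attributes: {A, B}; their closure is {A, B, C, D, E, F, G, H}.
Since Schema1 ⊆ {A, B, C, D, E, F, G, H}, the intersection is a superkey of Schema1; the decomposition is lossless.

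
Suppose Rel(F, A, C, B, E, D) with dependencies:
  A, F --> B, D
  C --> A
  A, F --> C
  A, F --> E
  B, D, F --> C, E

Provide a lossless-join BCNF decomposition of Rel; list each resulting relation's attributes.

Candidate keys of the original relation: {A, F}, {B, D, F}, {C, F}.
{A, B, C, D, E, F}: {C} determines {A, C} here but is not a superkey — split on C --> A, giving {A, C} and {B, C, D, E, F}.
{A, C} has no BCNF violation.
{B, C, D, E, F} has no BCNF violation.

{A, C}; {B, C, D, E, F}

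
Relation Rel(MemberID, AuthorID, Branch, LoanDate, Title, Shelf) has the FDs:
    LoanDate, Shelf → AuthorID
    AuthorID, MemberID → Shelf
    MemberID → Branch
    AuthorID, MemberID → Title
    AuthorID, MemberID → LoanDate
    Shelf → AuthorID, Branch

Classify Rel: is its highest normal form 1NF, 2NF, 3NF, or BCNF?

Candidate keys: {AuthorID, MemberID}, {MemberID, Shelf}. Prime attributes: {AuthorID, MemberID, Shelf}.
LoanDate, Shelf → AuthorID: {LoanDate, Shelf}⁺ = {AuthorID, Branch, LoanDate, Shelf}, which is not all of the attributes, so the left side is not a superkey — BCNF is violated.
MemberID → Branch determines the non-prime attribute {Branch} from a non-superkey — 3NF is violated.
Since {MemberID} ⊂ {AuthorID, MemberID} and {MemberID}⁺ ⊇ {Branch} with {Branch} non-prime, there is a partial dependency; 2NF fails.

1NF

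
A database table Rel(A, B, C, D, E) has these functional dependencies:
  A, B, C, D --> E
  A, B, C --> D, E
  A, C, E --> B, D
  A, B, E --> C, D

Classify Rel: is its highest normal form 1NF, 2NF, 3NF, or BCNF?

BCNF

Candidate keys: {A, B, C}, {A, B, E}, {A, C, E}. Prime attributes: {A, B, C, E}.
Each dependency's left side is a superkey — BCNF holds.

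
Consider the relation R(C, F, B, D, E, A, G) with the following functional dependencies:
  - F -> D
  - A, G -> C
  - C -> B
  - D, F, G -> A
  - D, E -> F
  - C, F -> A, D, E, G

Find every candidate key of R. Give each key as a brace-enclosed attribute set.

{C, D, E}, {C, F}, {D, E, G}, {F, G}

{C, F} is a candidate key since {C, F}⁺ = {A, B, C, D, E, F, G} covers every attribute.
{F, G} is a candidate key since {F, G}⁺ = {A, B, C, D, E, F, G} covers every attribute.
{C, D, E} is a candidate key since {C, D, E}⁺ = {A, B, C, D, E, F, G} covers every attribute.
{D, E, G} is a candidate key since {D, E, G}⁺ = {A, B, C, D, E, F, G} covers every attribute.
No proper subset of any of these is a key, and no other minimal superkey exists.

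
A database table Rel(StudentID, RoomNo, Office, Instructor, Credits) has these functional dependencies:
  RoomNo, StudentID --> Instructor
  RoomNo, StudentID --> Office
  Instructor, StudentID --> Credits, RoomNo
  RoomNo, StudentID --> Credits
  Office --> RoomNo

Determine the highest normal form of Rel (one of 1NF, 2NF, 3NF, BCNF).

3NF

Candidate keys: {Instructor, StudentID}, {Office, StudentID}, {RoomNo, StudentID}. Prime attributes: {Instructor, Office, RoomNo, StudentID}.
For Office --> RoomNo we have {Office}⁺ = {Office, RoomNo}; {Office} is not a superkey, so BCNF fails.
But every attribute on its right side ({RoomNo}) is prime, and the same holds for every other non-superkey FD, so 3NF still holds.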